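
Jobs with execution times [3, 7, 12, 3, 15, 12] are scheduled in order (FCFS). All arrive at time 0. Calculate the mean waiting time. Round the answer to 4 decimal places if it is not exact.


FCFS order (as given): [3, 7, 12, 3, 15, 12]
Waiting times:
  Job 1: wait = 0
  Job 2: wait = 3
  Job 3: wait = 10
  Job 4: wait = 22
  Job 5: wait = 25
  Job 6: wait = 40
Sum of waiting times = 100
Average waiting time = 100/6 = 16.6667

16.6667


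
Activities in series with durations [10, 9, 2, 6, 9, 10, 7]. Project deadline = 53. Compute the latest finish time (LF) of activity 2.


LF(activity 2) = deadline - sum of successor durations
Successors: activities 3 through 7 with durations [2, 6, 9, 10, 7]
Sum of successor durations = 34
LF = 53 - 34 = 19

19


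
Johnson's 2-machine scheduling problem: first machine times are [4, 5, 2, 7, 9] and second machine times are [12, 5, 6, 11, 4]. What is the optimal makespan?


Apply Johnson's rule:
  Group 1 (a <= b): [(3, 2, 6), (1, 4, 12), (2, 5, 5), (4, 7, 11)]
  Group 2 (a > b): [(5, 9, 4)]
Optimal job order: [3, 1, 2, 4, 5]
Schedule:
  Job 3: M1 done at 2, M2 done at 8
  Job 1: M1 done at 6, M2 done at 20
  Job 2: M1 done at 11, M2 done at 25
  Job 4: M1 done at 18, M2 done at 36
  Job 5: M1 done at 27, M2 done at 40
Makespan = 40

40


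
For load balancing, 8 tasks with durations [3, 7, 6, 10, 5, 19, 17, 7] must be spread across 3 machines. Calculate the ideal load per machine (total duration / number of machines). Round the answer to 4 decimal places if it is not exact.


Total processing time = 3 + 7 + 6 + 10 + 5 + 19 + 17 + 7 = 74
Number of machines = 3
Ideal balanced load = 74 / 3 = 24.6667

24.6667


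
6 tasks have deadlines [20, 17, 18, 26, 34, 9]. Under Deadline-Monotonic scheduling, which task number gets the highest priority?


Sort tasks by relative deadline (ascending):
  Task 6: deadline = 9
  Task 2: deadline = 17
  Task 3: deadline = 18
  Task 1: deadline = 20
  Task 4: deadline = 26
  Task 5: deadline = 34
Priority order (highest first): [6, 2, 3, 1, 4, 5]
Highest priority task = 6

6


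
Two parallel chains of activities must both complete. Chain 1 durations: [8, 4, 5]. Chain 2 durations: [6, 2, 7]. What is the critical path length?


Path A total = 8 + 4 + 5 = 17
Path B total = 6 + 2 + 7 = 15
Critical path = longest path = max(17, 15) = 17

17


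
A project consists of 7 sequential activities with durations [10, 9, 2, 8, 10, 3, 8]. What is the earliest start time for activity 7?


Activity 7 starts after activities 1 through 6 complete.
Predecessor durations: [10, 9, 2, 8, 10, 3]
ES = 10 + 9 + 2 + 8 + 10 + 3 = 42

42


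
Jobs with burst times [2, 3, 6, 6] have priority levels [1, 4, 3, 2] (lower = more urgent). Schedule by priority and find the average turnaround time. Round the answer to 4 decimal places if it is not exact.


Sort by priority (ascending = highest first):
Order: [(1, 2), (2, 6), (3, 6), (4, 3)]
Completion times:
  Priority 1, burst=2, C=2
  Priority 2, burst=6, C=8
  Priority 3, burst=6, C=14
  Priority 4, burst=3, C=17
Average turnaround = 41/4 = 10.25

10.25


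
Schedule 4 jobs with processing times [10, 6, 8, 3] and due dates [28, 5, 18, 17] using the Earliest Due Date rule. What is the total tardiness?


Sort by due date (EDD order): [(6, 5), (3, 17), (8, 18), (10, 28)]
Compute completion times and tardiness:
  Job 1: p=6, d=5, C=6, tardiness=max(0,6-5)=1
  Job 2: p=3, d=17, C=9, tardiness=max(0,9-17)=0
  Job 3: p=8, d=18, C=17, tardiness=max(0,17-18)=0
  Job 4: p=10, d=28, C=27, tardiness=max(0,27-28)=0
Total tardiness = 1

1


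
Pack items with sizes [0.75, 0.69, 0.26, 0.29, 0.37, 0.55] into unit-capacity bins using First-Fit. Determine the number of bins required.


Place items sequentially using First-Fit:
  Item 0.75 -> new Bin 1
  Item 0.69 -> new Bin 2
  Item 0.26 -> Bin 2 (now 0.95)
  Item 0.29 -> new Bin 3
  Item 0.37 -> Bin 3 (now 0.66)
  Item 0.55 -> new Bin 4
Total bins used = 4

4


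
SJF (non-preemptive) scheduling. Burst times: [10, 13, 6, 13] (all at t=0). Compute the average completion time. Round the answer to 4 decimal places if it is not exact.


SJF order (ascending): [6, 10, 13, 13]
Completion times:
  Job 1: burst=6, C=6
  Job 2: burst=10, C=16
  Job 3: burst=13, C=29
  Job 4: burst=13, C=42
Average completion = 93/4 = 23.25

23.25


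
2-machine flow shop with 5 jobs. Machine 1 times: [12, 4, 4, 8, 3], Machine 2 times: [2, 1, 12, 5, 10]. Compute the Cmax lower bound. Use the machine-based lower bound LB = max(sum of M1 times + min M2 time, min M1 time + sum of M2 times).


LB1 = sum(M1 times) + min(M2 times) = 31 + 1 = 32
LB2 = min(M1 times) + sum(M2 times) = 3 + 30 = 33
Lower bound = max(LB1, LB2) = max(32, 33) = 33

33


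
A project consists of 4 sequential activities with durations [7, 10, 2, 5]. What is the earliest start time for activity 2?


Activity 2 starts after activities 1 through 1 complete.
Predecessor durations: [7]
ES = 7 = 7

7


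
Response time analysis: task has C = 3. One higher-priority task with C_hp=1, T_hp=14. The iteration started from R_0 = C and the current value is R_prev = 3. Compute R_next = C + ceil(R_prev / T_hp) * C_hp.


R_next = C + ceil(R_prev / T_hp) * C_hp
ceil(3 / 14) = ceil(0.2143) = 1
Interference = 1 * 1 = 1
R_next = 3 + 1 = 4

4


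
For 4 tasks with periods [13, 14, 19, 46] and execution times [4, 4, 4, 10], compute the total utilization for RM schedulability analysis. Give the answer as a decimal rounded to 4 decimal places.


Compute individual utilizations (exact fractions):
  Task 1: C/T = 4/13 (approx. 0.3077)
  Task 2: C/T = 4/14 = 2/7 (approx. 0.2857)
  Task 3: C/T = 4/19 (approx. 0.2105)
  Task 4: C/T = 10/46 = 5/23 (approx. 0.2174)
Total utilization U = 4/13 + 2/7 + 4/19 + 5/23 = 40615/39767
Rounded to 4 decimal places: U = 1.0213
RM (Liu & Layland) bound for 4 tasks = 0.756828; compare with U = 40615/39767 (approx. 1.021324)
U > 1, so the task set is not schedulable (processor overloaded).

1.0213


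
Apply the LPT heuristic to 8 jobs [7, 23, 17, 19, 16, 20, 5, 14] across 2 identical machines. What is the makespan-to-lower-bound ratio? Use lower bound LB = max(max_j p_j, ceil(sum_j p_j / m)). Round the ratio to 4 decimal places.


LPT order: [23, 20, 19, 17, 16, 14, 7, 5]
Machine loads after assignment: [61, 60]
LPT makespan = 61
Lower bound = max(max_job, ceil(total/2)) = max(23, 61) = 61
Ratio = 61 / 61 = 1.0

1.0


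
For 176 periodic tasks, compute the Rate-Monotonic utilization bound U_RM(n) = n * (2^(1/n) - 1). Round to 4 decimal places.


Compute 2^(1/176) = 1.0039461017
Subtract 1: 1.0039461017 - 1 = 0.0039461017
Multiply by n: 176 * 0.0039461017 = 0.6945138992
Round to 4 dp: 0.6945

0.6945


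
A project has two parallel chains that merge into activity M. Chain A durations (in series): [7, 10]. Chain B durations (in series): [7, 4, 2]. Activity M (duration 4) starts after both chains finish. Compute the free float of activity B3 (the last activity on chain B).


ES(B3) = sum of predecessors on chain B = 11
EF(B3) = ES + duration = 11 + 2 = 13
Successor of B3 is M. ES(M) = max(sum(A), sum(B)) = max(17, 13) = 17
Free float = ES(successor) - EF(current) = 17 - 13 = 4

4


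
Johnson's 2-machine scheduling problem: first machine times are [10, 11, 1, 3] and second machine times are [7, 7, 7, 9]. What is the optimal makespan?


Apply Johnson's rule:
  Group 1 (a <= b): [(3, 1, 7), (4, 3, 9)]
  Group 2 (a > b): [(1, 10, 7), (2, 11, 7)]
Optimal job order: [3, 4, 1, 2]
Schedule:
  Job 3: M1 done at 1, M2 done at 8
  Job 4: M1 done at 4, M2 done at 17
  Job 1: M1 done at 14, M2 done at 24
  Job 2: M1 done at 25, M2 done at 32
Makespan = 32

32


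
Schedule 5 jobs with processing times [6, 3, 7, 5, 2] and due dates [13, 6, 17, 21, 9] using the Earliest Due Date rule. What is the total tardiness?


Sort by due date (EDD order): [(3, 6), (2, 9), (6, 13), (7, 17), (5, 21)]
Compute completion times and tardiness:
  Job 1: p=3, d=6, C=3, tardiness=max(0,3-6)=0
  Job 2: p=2, d=9, C=5, tardiness=max(0,5-9)=0
  Job 3: p=6, d=13, C=11, tardiness=max(0,11-13)=0
  Job 4: p=7, d=17, C=18, tardiness=max(0,18-17)=1
  Job 5: p=5, d=21, C=23, tardiness=max(0,23-21)=2
Total tardiness = 3

3


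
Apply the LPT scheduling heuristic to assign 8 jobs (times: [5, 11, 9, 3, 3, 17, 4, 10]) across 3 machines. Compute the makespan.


Sort jobs in decreasing order (LPT): [17, 11, 10, 9, 5, 4, 3, 3]
Assign each job to the least loaded machine:
  Machine 1: jobs [17, 3], load = 20
  Machine 2: jobs [11, 5, 4], load = 20
  Machine 3: jobs [10, 9, 3], load = 22
Makespan = max load = 22

22


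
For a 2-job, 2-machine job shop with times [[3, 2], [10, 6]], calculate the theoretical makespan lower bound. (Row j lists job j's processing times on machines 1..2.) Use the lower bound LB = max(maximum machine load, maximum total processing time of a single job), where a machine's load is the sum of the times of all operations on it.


Machine loads:
  Machine 1: 3 + 10 = 13
  Machine 2: 2 + 6 = 8
Max machine load = 13
Job totals:
  Job 1: 5
  Job 2: 16
Max job total = 16
Lower bound = max(13, 16) = 16

16


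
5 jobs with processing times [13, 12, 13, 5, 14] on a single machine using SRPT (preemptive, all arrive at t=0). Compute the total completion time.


Since all jobs arrive at t=0, SRPT equals SPT ordering.
SPT order: [5, 12, 13, 13, 14]
Completion times:
  Job 1: p=5, C=5
  Job 2: p=12, C=17
  Job 3: p=13, C=30
  Job 4: p=13, C=43
  Job 5: p=14, C=57
Total completion time = 5 + 17 + 30 + 43 + 57 = 152

152


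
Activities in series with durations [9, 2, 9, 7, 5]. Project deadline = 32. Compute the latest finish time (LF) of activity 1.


LF(activity 1) = deadline - sum of successor durations
Successors: activities 2 through 5 with durations [2, 9, 7, 5]
Sum of successor durations = 23
LF = 32 - 23 = 9

9


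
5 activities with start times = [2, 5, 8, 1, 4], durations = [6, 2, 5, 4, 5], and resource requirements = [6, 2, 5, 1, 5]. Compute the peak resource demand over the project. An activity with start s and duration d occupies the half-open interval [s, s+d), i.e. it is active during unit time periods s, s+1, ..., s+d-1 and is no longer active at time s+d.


Each activity i is active on [start_i, start_i + duration_i).
Compute total resource usage per time slot:
  t=0: active resources = [], total = 0
  t=1: active resources = [1], total = 1
  t=2: active resources = [6, 1], total = 7
  t=3: active resources = [6, 1], total = 7
  t=4: active resources = [6, 1, 5], total = 12
  t=5: active resources = [6, 2, 5], total = 13
  t=6: active resources = [6, 2, 5], total = 13
  t=7: active resources = [6, 5], total = 11
  t=8: active resources = [5, 5], total = 10
  t=9: active resources = [5], total = 5
  t=10: active resources = [5], total = 5
  t=11: active resources = [5], total = 5
  t=12: active resources = [5], total = 5
Peak resource demand = 13

13


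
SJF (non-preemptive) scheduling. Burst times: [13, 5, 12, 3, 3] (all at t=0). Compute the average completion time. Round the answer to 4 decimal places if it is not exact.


SJF order (ascending): [3, 3, 5, 12, 13]
Completion times:
  Job 1: burst=3, C=3
  Job 2: burst=3, C=6
  Job 3: burst=5, C=11
  Job 4: burst=12, C=23
  Job 5: burst=13, C=36
Average completion = 79/5 = 15.8

15.8


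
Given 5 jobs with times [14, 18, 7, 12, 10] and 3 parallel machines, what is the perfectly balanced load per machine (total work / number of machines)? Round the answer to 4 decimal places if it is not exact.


Total processing time = 14 + 18 + 7 + 12 + 10 = 61
Number of machines = 3
Ideal balanced load = 61 / 3 = 20.3333

20.3333


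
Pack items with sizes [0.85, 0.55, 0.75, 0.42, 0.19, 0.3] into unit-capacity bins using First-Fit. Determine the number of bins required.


Place items sequentially using First-Fit:
  Item 0.85 -> new Bin 1
  Item 0.55 -> new Bin 2
  Item 0.75 -> new Bin 3
  Item 0.42 -> Bin 2 (now 0.97)
  Item 0.19 -> Bin 3 (now 0.94)
  Item 0.3 -> new Bin 4
Total bins used = 4

4


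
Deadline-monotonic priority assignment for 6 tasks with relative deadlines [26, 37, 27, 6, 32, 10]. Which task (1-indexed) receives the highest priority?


Sort tasks by relative deadline (ascending):
  Task 4: deadline = 6
  Task 6: deadline = 10
  Task 1: deadline = 26
  Task 3: deadline = 27
  Task 5: deadline = 32
  Task 2: deadline = 37
Priority order (highest first): [4, 6, 1, 3, 5, 2]
Highest priority task = 4

4


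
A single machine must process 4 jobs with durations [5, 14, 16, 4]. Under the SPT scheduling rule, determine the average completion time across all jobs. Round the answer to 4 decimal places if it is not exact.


Sort jobs by processing time (SPT order): [4, 5, 14, 16]
Compute completion times sequentially:
  Job 1: processing = 4, completes at 4
  Job 2: processing = 5, completes at 9
  Job 3: processing = 14, completes at 23
  Job 4: processing = 16, completes at 39
Sum of completion times = 75
Average completion time = 75/4 = 18.75

18.75


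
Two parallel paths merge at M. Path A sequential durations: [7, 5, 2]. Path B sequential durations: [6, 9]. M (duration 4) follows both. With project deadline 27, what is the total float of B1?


Forward pass: ES(B1) = sum of predecessors on chain B = 0
EF = ES + duration = 0 + 6 = 6
Backward pass: LF(M) = deadline = 27; LS(M) = 27 - 4 = 23
LF(B1) = LS(M) - sum(successors on chain B) = 23 - 9 = 14
LS = LF - duration = 14 - 6 = 8
Total float = LS - ES = 8 - 0 = 8

8


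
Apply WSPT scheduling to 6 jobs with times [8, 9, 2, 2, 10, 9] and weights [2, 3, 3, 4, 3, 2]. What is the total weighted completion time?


Compute p/w ratios and sort ascending (WSPT): [(2, 4), (2, 3), (9, 3), (10, 3), (8, 2), (9, 2)]
Compute weighted completion times:
  Job (p=2,w=4): C=2, w*C=4*2=8
  Job (p=2,w=3): C=4, w*C=3*4=12
  Job (p=9,w=3): C=13, w*C=3*13=39
  Job (p=10,w=3): C=23, w*C=3*23=69
  Job (p=8,w=2): C=31, w*C=2*31=62
  Job (p=9,w=2): C=40, w*C=2*40=80
Total weighted completion time = 270

270


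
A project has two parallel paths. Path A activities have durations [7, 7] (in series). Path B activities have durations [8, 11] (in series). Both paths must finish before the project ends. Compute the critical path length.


Path A total = 7 + 7 = 14
Path B total = 8 + 11 = 19
Critical path = longest path = max(14, 19) = 19

19


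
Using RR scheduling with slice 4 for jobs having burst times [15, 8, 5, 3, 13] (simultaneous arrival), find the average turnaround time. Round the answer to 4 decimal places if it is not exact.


Time quantum = 4
Execution trace:
  J1 runs 4 units, time = 4
  J2 runs 4 units, time = 8
  J3 runs 4 units, time = 12
  J4 runs 3 units, time = 15
  J5 runs 4 units, time = 19
  J1 runs 4 units, time = 23
  J2 runs 4 units, time = 27
  J3 runs 1 units, time = 28
  J5 runs 4 units, time = 32
  J1 runs 4 units, time = 36
  J5 runs 4 units, time = 40
  J1 runs 3 units, time = 43
  J5 runs 1 units, time = 44
Finish times: [43, 27, 28, 15, 44]
Average turnaround = 157/5 = 31.4

31.4


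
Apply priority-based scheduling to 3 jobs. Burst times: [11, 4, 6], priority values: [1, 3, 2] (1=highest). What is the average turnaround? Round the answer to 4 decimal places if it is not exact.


Sort by priority (ascending = highest first):
Order: [(1, 11), (2, 6), (3, 4)]
Completion times:
  Priority 1, burst=11, C=11
  Priority 2, burst=6, C=17
  Priority 3, burst=4, C=21
Average turnaround = 49/3 = 16.3333

16.3333


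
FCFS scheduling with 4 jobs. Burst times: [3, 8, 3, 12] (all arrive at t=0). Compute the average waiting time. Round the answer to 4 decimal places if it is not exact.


FCFS order (as given): [3, 8, 3, 12]
Waiting times:
  Job 1: wait = 0
  Job 2: wait = 3
  Job 3: wait = 11
  Job 4: wait = 14
Sum of waiting times = 28
Average waiting time = 28/4 = 7.0

7.0


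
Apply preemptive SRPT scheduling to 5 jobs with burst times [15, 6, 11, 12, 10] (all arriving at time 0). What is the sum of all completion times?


Since all jobs arrive at t=0, SRPT equals SPT ordering.
SPT order: [6, 10, 11, 12, 15]
Completion times:
  Job 1: p=6, C=6
  Job 2: p=10, C=16
  Job 3: p=11, C=27
  Job 4: p=12, C=39
  Job 5: p=15, C=54
Total completion time = 6 + 16 + 27 + 39 + 54 = 142

142


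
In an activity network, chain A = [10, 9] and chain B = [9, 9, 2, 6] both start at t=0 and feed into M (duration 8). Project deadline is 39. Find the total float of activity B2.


Forward pass: ES(B2) = sum of predecessors on chain B = 9
EF = ES + duration = 9 + 9 = 18
Backward pass: LF(M) = deadline = 39; LS(M) = 39 - 8 = 31
LF(B2) = LS(M) - sum(successors on chain B) = 31 - 8 = 23
LS = LF - duration = 23 - 9 = 14
Total float = LS - ES = 14 - 9 = 5

5


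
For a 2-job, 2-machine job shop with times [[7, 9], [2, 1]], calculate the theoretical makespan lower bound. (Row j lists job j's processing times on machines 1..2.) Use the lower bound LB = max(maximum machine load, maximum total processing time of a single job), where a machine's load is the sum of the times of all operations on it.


Machine loads:
  Machine 1: 7 + 2 = 9
  Machine 2: 9 + 1 = 10
Max machine load = 10
Job totals:
  Job 1: 16
  Job 2: 3
Max job total = 16
Lower bound = max(10, 16) = 16

16


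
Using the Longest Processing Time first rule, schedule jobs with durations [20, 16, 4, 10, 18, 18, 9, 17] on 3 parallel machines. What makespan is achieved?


Sort jobs in decreasing order (LPT): [20, 18, 18, 17, 16, 10, 9, 4]
Assign each job to the least loaded machine:
  Machine 1: jobs [20, 10, 9], load = 39
  Machine 2: jobs [18, 17], load = 35
  Machine 3: jobs [18, 16, 4], load = 38
Makespan = max load = 39

39


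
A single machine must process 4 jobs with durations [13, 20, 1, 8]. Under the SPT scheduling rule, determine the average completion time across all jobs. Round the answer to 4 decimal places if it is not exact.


Sort jobs by processing time (SPT order): [1, 8, 13, 20]
Compute completion times sequentially:
  Job 1: processing = 1, completes at 1
  Job 2: processing = 8, completes at 9
  Job 3: processing = 13, completes at 22
  Job 4: processing = 20, completes at 42
Sum of completion times = 74
Average completion time = 74/4 = 18.5

18.5


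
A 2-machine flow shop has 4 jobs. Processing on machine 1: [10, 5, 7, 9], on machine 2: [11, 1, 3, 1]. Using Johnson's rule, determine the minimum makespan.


Apply Johnson's rule:
  Group 1 (a <= b): [(1, 10, 11)]
  Group 2 (a > b): [(3, 7, 3), (2, 5, 1), (4, 9, 1)]
Optimal job order: [1, 3, 2, 4]
Schedule:
  Job 1: M1 done at 10, M2 done at 21
  Job 3: M1 done at 17, M2 done at 24
  Job 2: M1 done at 22, M2 done at 25
  Job 4: M1 done at 31, M2 done at 32
Makespan = 32

32


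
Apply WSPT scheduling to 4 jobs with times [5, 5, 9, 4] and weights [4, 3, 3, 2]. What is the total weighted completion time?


Compute p/w ratios and sort ascending (WSPT): [(5, 4), (5, 3), (4, 2), (9, 3)]
Compute weighted completion times:
  Job (p=5,w=4): C=5, w*C=4*5=20
  Job (p=5,w=3): C=10, w*C=3*10=30
  Job (p=4,w=2): C=14, w*C=2*14=28
  Job (p=9,w=3): C=23, w*C=3*23=69
Total weighted completion time = 147

147


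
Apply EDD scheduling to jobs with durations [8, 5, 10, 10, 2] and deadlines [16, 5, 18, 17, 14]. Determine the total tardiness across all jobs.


Sort by due date (EDD order): [(5, 5), (2, 14), (8, 16), (10, 17), (10, 18)]
Compute completion times and tardiness:
  Job 1: p=5, d=5, C=5, tardiness=max(0,5-5)=0
  Job 2: p=2, d=14, C=7, tardiness=max(0,7-14)=0
  Job 3: p=8, d=16, C=15, tardiness=max(0,15-16)=0
  Job 4: p=10, d=17, C=25, tardiness=max(0,25-17)=8
  Job 5: p=10, d=18, C=35, tardiness=max(0,35-18)=17
Total tardiness = 25

25


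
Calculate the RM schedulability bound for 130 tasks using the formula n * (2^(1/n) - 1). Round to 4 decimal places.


Compute 2^(1/130) = 1.0053461413
Subtract 1: 1.0053461413 - 1 = 0.0053461413
Multiply by n: 130 * 0.0053461413 = 0.6949983690
Round to 4 dp: 0.6950

0.6950


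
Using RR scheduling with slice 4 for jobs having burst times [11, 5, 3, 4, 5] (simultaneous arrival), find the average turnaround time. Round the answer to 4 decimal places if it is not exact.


Time quantum = 4
Execution trace:
  J1 runs 4 units, time = 4
  J2 runs 4 units, time = 8
  J3 runs 3 units, time = 11
  J4 runs 4 units, time = 15
  J5 runs 4 units, time = 19
  J1 runs 4 units, time = 23
  J2 runs 1 units, time = 24
  J5 runs 1 units, time = 25
  J1 runs 3 units, time = 28
Finish times: [28, 24, 11, 15, 25]
Average turnaround = 103/5 = 20.6

20.6


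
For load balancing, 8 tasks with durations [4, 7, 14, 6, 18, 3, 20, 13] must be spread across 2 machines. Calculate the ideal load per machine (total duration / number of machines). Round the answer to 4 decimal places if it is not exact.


Total processing time = 4 + 7 + 14 + 6 + 18 + 3 + 20 + 13 = 85
Number of machines = 2
Ideal balanced load = 85 / 2 = 42.5

42.5


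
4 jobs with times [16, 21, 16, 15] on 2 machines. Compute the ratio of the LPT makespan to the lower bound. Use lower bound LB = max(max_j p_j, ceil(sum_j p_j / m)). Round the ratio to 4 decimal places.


LPT order: [21, 16, 16, 15]
Machine loads after assignment: [36, 32]
LPT makespan = 36
Lower bound = max(max_job, ceil(total/2)) = max(21, 34) = 34
Ratio = 36 / 34 = 1.0588

1.0588


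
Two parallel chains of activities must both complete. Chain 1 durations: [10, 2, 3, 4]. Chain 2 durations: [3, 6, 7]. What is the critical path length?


Path A total = 10 + 2 + 3 + 4 = 19
Path B total = 3 + 6 + 7 = 16
Critical path = longest path = max(19, 16) = 19

19


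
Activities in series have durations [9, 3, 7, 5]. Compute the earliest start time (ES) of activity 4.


Activity 4 starts after activities 1 through 3 complete.
Predecessor durations: [9, 3, 7]
ES = 9 + 3 + 7 = 19

19


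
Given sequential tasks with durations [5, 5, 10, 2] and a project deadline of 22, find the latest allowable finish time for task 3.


LF(activity 3) = deadline - sum of successor durations
Successors: activities 4 through 4 with durations [2]
Sum of successor durations = 2
LF = 22 - 2 = 20

20


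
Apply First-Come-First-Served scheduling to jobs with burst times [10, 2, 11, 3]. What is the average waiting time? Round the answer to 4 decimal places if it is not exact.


FCFS order (as given): [10, 2, 11, 3]
Waiting times:
  Job 1: wait = 0
  Job 2: wait = 10
  Job 3: wait = 12
  Job 4: wait = 23
Sum of waiting times = 45
Average waiting time = 45/4 = 11.25

11.25


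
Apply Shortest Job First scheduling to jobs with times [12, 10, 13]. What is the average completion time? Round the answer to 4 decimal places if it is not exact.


SJF order (ascending): [10, 12, 13]
Completion times:
  Job 1: burst=10, C=10
  Job 2: burst=12, C=22
  Job 3: burst=13, C=35
Average completion = 67/3 = 22.3333

22.3333


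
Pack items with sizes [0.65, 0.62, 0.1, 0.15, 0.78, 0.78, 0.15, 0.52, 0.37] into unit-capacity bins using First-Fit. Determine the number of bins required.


Place items sequentially using First-Fit:
  Item 0.65 -> new Bin 1
  Item 0.62 -> new Bin 2
  Item 0.1 -> Bin 1 (now 0.75)
  Item 0.15 -> Bin 1 (now 0.9)
  Item 0.78 -> new Bin 3
  Item 0.78 -> new Bin 4
  Item 0.15 -> Bin 2 (now 0.77)
  Item 0.52 -> new Bin 5
  Item 0.37 -> Bin 5 (now 0.89)
Total bins used = 5

5


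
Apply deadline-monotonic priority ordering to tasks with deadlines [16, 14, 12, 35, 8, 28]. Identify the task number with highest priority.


Sort tasks by relative deadline (ascending):
  Task 5: deadline = 8
  Task 3: deadline = 12
  Task 2: deadline = 14
  Task 1: deadline = 16
  Task 6: deadline = 28
  Task 4: deadline = 35
Priority order (highest first): [5, 3, 2, 1, 6, 4]
Highest priority task = 5

5


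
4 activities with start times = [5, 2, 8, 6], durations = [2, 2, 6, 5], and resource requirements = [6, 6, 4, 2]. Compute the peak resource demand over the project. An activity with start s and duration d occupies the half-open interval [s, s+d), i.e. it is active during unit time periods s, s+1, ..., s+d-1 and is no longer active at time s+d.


Each activity i is active on [start_i, start_i + duration_i).
Compute total resource usage per time slot:
  t=0: active resources = [], total = 0
  t=1: active resources = [], total = 0
  t=2: active resources = [6], total = 6
  t=3: active resources = [6], total = 6
  t=4: active resources = [], total = 0
  t=5: active resources = [6], total = 6
  t=6: active resources = [6, 2], total = 8
  t=7: active resources = [2], total = 2
  t=8: active resources = [4, 2], total = 6
  t=9: active resources = [4, 2], total = 6
  t=10: active resources = [4, 2], total = 6
  t=11: active resources = [4], total = 4
  t=12: active resources = [4], total = 4
  t=13: active resources = [4], total = 4
Peak resource demand = 8

8


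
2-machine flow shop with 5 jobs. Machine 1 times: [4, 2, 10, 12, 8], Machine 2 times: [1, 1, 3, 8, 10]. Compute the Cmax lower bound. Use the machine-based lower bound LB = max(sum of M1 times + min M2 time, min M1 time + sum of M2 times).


LB1 = sum(M1 times) + min(M2 times) = 36 + 1 = 37
LB2 = min(M1 times) + sum(M2 times) = 2 + 23 = 25
Lower bound = max(LB1, LB2) = max(37, 25) = 37

37


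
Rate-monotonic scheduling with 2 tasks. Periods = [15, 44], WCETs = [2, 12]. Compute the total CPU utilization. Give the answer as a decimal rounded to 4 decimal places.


Compute individual utilizations (exact fractions):
  Task 1: C/T = 2/15 (approx. 0.1333)
  Task 2: C/T = 12/44 = 3/11 (approx. 0.2727)
Total utilization U = 2/15 + 3/11 = 67/165
Rounded to 4 decimal places: U = 0.4061
RM (Liu & Layland) bound for 2 tasks = 0.828427; compare with U = 67/165 (approx. 0.406061)
U <= bound, so schedulable by RM sufficient condition.

0.4061


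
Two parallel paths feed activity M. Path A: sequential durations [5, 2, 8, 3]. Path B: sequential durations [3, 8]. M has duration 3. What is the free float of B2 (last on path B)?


ES(B2) = sum of predecessors on chain B = 3
EF(B2) = ES + duration = 3 + 8 = 11
Successor of B2 is M. ES(M) = max(sum(A), sum(B)) = max(18, 11) = 18
Free float = ES(successor) - EF(current) = 18 - 11 = 7

7


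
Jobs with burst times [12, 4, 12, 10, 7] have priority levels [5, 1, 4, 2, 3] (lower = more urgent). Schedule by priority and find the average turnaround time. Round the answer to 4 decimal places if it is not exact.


Sort by priority (ascending = highest first):
Order: [(1, 4), (2, 10), (3, 7), (4, 12), (5, 12)]
Completion times:
  Priority 1, burst=4, C=4
  Priority 2, burst=10, C=14
  Priority 3, burst=7, C=21
  Priority 4, burst=12, C=33
  Priority 5, burst=12, C=45
Average turnaround = 117/5 = 23.4

23.4


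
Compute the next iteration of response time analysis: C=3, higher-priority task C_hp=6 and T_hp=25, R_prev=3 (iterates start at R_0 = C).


R_next = C + ceil(R_prev / T_hp) * C_hp
ceil(3 / 25) = ceil(0.12) = 1
Interference = 1 * 6 = 6
R_next = 3 + 6 = 9

9


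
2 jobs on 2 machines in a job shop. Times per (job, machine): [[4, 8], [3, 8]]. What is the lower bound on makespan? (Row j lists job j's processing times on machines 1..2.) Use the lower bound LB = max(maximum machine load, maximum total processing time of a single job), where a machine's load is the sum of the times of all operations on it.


Machine loads:
  Machine 1: 4 + 3 = 7
  Machine 2: 8 + 8 = 16
Max machine load = 16
Job totals:
  Job 1: 12
  Job 2: 11
Max job total = 12
Lower bound = max(16, 12) = 16

16


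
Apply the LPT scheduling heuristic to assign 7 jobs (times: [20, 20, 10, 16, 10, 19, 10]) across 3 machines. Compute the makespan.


Sort jobs in decreasing order (LPT): [20, 20, 19, 16, 10, 10, 10]
Assign each job to the least loaded machine:
  Machine 1: jobs [20, 10, 10], load = 40
  Machine 2: jobs [20, 10], load = 30
  Machine 3: jobs [19, 16], load = 35
Makespan = max load = 40

40


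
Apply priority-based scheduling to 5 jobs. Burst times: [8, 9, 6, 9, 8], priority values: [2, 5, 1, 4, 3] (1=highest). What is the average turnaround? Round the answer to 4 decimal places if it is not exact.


Sort by priority (ascending = highest first):
Order: [(1, 6), (2, 8), (3, 8), (4, 9), (5, 9)]
Completion times:
  Priority 1, burst=6, C=6
  Priority 2, burst=8, C=14
  Priority 3, burst=8, C=22
  Priority 4, burst=9, C=31
  Priority 5, burst=9, C=40
Average turnaround = 113/5 = 22.6

22.6


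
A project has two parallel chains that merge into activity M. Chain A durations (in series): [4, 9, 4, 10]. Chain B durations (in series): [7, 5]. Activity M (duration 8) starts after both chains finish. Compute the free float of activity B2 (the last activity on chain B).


ES(B2) = sum of predecessors on chain B = 7
EF(B2) = ES + duration = 7 + 5 = 12
Successor of B2 is M. ES(M) = max(sum(A), sum(B)) = max(27, 12) = 27
Free float = ES(successor) - EF(current) = 27 - 12 = 15

15


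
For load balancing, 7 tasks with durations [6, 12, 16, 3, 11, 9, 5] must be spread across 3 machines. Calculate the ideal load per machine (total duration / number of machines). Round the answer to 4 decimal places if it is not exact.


Total processing time = 6 + 12 + 16 + 3 + 11 + 9 + 5 = 62
Number of machines = 3
Ideal balanced load = 62 / 3 = 20.6667

20.6667


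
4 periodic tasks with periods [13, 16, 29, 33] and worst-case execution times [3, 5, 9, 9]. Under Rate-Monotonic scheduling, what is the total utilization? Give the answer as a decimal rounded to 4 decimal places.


Compute individual utilizations (exact fractions):
  Task 1: C/T = 3/13 (approx. 0.2308)
  Task 2: C/T = 5/16 (approx. 0.3125)
  Task 3: C/T = 9/29 (approx. 0.3103)
  Task 4: C/T = 9/33 = 3/11 (approx. 0.2727)
Total utilization U = 3/13 + 5/16 + 9/29 + 3/11 = 74735/66352
Rounded to 4 decimal places: U = 1.1263
RM (Liu & Layland) bound for 4 tasks = 0.756828; compare with U = 74735/66352 (approx. 1.126341)
U > 1, so the task set is not schedulable (processor overloaded).

1.1263


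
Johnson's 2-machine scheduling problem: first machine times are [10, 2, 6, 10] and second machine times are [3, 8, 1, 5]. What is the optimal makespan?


Apply Johnson's rule:
  Group 1 (a <= b): [(2, 2, 8)]
  Group 2 (a > b): [(4, 10, 5), (1, 10, 3), (3, 6, 1)]
Optimal job order: [2, 4, 1, 3]
Schedule:
  Job 2: M1 done at 2, M2 done at 10
  Job 4: M1 done at 12, M2 done at 17
  Job 1: M1 done at 22, M2 done at 25
  Job 3: M1 done at 28, M2 done at 29
Makespan = 29

29


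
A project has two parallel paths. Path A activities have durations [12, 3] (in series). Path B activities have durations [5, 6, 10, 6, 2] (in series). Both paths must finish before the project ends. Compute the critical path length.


Path A total = 12 + 3 = 15
Path B total = 5 + 6 + 10 + 6 + 2 = 29
Critical path = longest path = max(15, 29) = 29

29


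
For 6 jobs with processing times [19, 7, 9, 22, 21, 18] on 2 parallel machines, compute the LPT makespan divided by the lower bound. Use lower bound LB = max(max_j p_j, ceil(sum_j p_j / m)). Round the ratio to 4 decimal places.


LPT order: [22, 21, 19, 18, 9, 7]
Machine loads after assignment: [49, 47]
LPT makespan = 49
Lower bound = max(max_job, ceil(total/2)) = max(22, 48) = 48
Ratio = 49 / 48 = 1.0208

1.0208


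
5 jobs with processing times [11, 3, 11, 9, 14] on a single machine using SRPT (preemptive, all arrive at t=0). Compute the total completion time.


Since all jobs arrive at t=0, SRPT equals SPT ordering.
SPT order: [3, 9, 11, 11, 14]
Completion times:
  Job 1: p=3, C=3
  Job 2: p=9, C=12
  Job 3: p=11, C=23
  Job 4: p=11, C=34
  Job 5: p=14, C=48
Total completion time = 3 + 12 + 23 + 34 + 48 = 120

120


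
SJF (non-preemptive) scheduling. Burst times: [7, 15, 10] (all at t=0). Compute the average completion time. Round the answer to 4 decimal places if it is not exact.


SJF order (ascending): [7, 10, 15]
Completion times:
  Job 1: burst=7, C=7
  Job 2: burst=10, C=17
  Job 3: burst=15, C=32
Average completion = 56/3 = 18.6667

18.6667


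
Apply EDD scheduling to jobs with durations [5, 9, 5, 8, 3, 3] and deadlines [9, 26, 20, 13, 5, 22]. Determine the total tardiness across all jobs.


Sort by due date (EDD order): [(3, 5), (5, 9), (8, 13), (5, 20), (3, 22), (9, 26)]
Compute completion times and tardiness:
  Job 1: p=3, d=5, C=3, tardiness=max(0,3-5)=0
  Job 2: p=5, d=9, C=8, tardiness=max(0,8-9)=0
  Job 3: p=8, d=13, C=16, tardiness=max(0,16-13)=3
  Job 4: p=5, d=20, C=21, tardiness=max(0,21-20)=1
  Job 5: p=3, d=22, C=24, tardiness=max(0,24-22)=2
  Job 6: p=9, d=26, C=33, tardiness=max(0,33-26)=7
Total tardiness = 13

13


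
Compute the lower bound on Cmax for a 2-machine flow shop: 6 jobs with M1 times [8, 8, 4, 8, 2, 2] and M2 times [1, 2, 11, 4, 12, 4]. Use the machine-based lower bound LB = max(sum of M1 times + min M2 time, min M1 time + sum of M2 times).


LB1 = sum(M1 times) + min(M2 times) = 32 + 1 = 33
LB2 = min(M1 times) + sum(M2 times) = 2 + 34 = 36
Lower bound = max(LB1, LB2) = max(33, 36) = 36

36


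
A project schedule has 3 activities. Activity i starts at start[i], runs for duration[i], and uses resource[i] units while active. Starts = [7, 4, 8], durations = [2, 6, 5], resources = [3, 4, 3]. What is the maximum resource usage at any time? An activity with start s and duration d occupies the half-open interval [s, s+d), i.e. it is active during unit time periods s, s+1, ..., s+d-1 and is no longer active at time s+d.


Each activity i is active on [start_i, start_i + duration_i).
Compute total resource usage per time slot:
  t=0: active resources = [], total = 0
  t=1: active resources = [], total = 0
  t=2: active resources = [], total = 0
  t=3: active resources = [], total = 0
  t=4: active resources = [4], total = 4
  t=5: active resources = [4], total = 4
  t=6: active resources = [4], total = 4
  t=7: active resources = [3, 4], total = 7
  t=8: active resources = [3, 4, 3], total = 10
  t=9: active resources = [4, 3], total = 7
  t=10: active resources = [3], total = 3
  t=11: active resources = [3], total = 3
  t=12: active resources = [3], total = 3
Peak resource demand = 10

10


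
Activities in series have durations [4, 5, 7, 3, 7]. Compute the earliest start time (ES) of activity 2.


Activity 2 starts after activities 1 through 1 complete.
Predecessor durations: [4]
ES = 4 = 4

4


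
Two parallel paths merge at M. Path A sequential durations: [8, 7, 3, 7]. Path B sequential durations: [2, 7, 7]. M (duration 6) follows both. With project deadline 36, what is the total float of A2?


Forward pass: ES(A2) = sum of predecessors on chain A = 8
EF = ES + duration = 8 + 7 = 15
Backward pass: LF(M) = deadline = 36; LS(M) = 36 - 6 = 30
LF(A2) = LS(M) - sum(successors on chain A) = 30 - 10 = 20
LS = LF - duration = 20 - 7 = 13
Total float = LS - ES = 13 - 8 = 5

5


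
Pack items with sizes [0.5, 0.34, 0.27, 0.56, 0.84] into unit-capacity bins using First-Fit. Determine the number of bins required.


Place items sequentially using First-Fit:
  Item 0.5 -> new Bin 1
  Item 0.34 -> Bin 1 (now 0.84)
  Item 0.27 -> new Bin 2
  Item 0.56 -> Bin 2 (now 0.83)
  Item 0.84 -> new Bin 3
Total bins used = 3

3


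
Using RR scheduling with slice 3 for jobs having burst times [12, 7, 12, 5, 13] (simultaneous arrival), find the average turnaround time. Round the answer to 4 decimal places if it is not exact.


Time quantum = 3
Execution trace:
  J1 runs 3 units, time = 3
  J2 runs 3 units, time = 6
  J3 runs 3 units, time = 9
  J4 runs 3 units, time = 12
  J5 runs 3 units, time = 15
  J1 runs 3 units, time = 18
  J2 runs 3 units, time = 21
  J3 runs 3 units, time = 24
  J4 runs 2 units, time = 26
  J5 runs 3 units, time = 29
  J1 runs 3 units, time = 32
  J2 runs 1 units, time = 33
  J3 runs 3 units, time = 36
  J5 runs 3 units, time = 39
  J1 runs 3 units, time = 42
  J3 runs 3 units, time = 45
  J5 runs 3 units, time = 48
  J5 runs 1 units, time = 49
Finish times: [42, 33, 45, 26, 49]
Average turnaround = 195/5 = 39.0

39.0


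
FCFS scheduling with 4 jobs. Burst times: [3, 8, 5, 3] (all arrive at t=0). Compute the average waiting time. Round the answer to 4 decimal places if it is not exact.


FCFS order (as given): [3, 8, 5, 3]
Waiting times:
  Job 1: wait = 0
  Job 2: wait = 3
  Job 3: wait = 11
  Job 4: wait = 16
Sum of waiting times = 30
Average waiting time = 30/4 = 7.5

7.5


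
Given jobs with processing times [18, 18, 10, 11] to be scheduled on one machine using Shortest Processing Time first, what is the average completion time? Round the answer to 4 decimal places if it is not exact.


Sort jobs by processing time (SPT order): [10, 11, 18, 18]
Compute completion times sequentially:
  Job 1: processing = 10, completes at 10
  Job 2: processing = 11, completes at 21
  Job 3: processing = 18, completes at 39
  Job 4: processing = 18, completes at 57
Sum of completion times = 127
Average completion time = 127/4 = 31.75

31.75


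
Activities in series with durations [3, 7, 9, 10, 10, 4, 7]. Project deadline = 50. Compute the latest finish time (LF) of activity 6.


LF(activity 6) = deadline - sum of successor durations
Successors: activities 7 through 7 with durations [7]
Sum of successor durations = 7
LF = 50 - 7 = 43

43


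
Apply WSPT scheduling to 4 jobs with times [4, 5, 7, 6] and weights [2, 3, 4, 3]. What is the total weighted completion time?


Compute p/w ratios and sort ascending (WSPT): [(5, 3), (7, 4), (4, 2), (6, 3)]
Compute weighted completion times:
  Job (p=5,w=3): C=5, w*C=3*5=15
  Job (p=7,w=4): C=12, w*C=4*12=48
  Job (p=4,w=2): C=16, w*C=2*16=32
  Job (p=6,w=3): C=22, w*C=3*22=66
Total weighted completion time = 161

161


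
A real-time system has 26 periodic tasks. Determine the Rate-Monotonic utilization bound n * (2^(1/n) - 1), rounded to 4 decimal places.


Compute 2^(1/26) = 1.0270180507
Subtract 1: 1.0270180507 - 1 = 0.0270180507
Multiply by n: 26 * 0.0270180507 = 0.7024693182
Round to 4 dp: 0.7025

0.7025


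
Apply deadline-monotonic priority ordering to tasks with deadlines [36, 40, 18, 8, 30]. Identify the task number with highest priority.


Sort tasks by relative deadline (ascending):
  Task 4: deadline = 8
  Task 3: deadline = 18
  Task 5: deadline = 30
  Task 1: deadline = 36
  Task 2: deadline = 40
Priority order (highest first): [4, 3, 5, 1, 2]
Highest priority task = 4

4


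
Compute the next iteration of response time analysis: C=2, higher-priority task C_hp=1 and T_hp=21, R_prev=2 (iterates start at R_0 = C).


R_next = C + ceil(R_prev / T_hp) * C_hp
ceil(2 / 21) = ceil(0.0952) = 1
Interference = 1 * 1 = 1
R_next = 2 + 1 = 3

3


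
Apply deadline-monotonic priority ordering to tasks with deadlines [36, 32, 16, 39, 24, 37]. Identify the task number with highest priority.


Sort tasks by relative deadline (ascending):
  Task 3: deadline = 16
  Task 5: deadline = 24
  Task 2: deadline = 32
  Task 1: deadline = 36
  Task 6: deadline = 37
  Task 4: deadline = 39
Priority order (highest first): [3, 5, 2, 1, 6, 4]
Highest priority task = 3

3


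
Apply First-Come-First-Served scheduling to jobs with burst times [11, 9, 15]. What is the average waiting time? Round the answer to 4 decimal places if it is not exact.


FCFS order (as given): [11, 9, 15]
Waiting times:
  Job 1: wait = 0
  Job 2: wait = 11
  Job 3: wait = 20
Sum of waiting times = 31
Average waiting time = 31/3 = 10.3333

10.3333


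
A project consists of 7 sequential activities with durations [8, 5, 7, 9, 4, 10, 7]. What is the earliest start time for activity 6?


Activity 6 starts after activities 1 through 5 complete.
Predecessor durations: [8, 5, 7, 9, 4]
ES = 8 + 5 + 7 + 9 + 4 = 33

33


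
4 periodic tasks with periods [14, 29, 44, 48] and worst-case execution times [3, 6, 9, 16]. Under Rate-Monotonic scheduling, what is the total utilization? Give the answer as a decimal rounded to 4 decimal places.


Compute individual utilizations (exact fractions):
  Task 1: C/T = 3/14 (approx. 0.2143)
  Task 2: C/T = 6/29 (approx. 0.2069)
  Task 3: C/T = 9/44 (approx. 0.2045)
  Task 4: C/T = 16/48 = 1/3 (approx. 0.3333)
Total utilization U = 3/14 + 6/29 + 9/44 + 1/3 = 25699/26796
Rounded to 4 decimal places: U = 0.9591
RM (Liu & Layland) bound for 4 tasks = 0.756828; compare with U = 25699/26796 (approx. 0.959061)
bound < U <= 1, so the RM sufficient condition is not met (inconclusive; an exact test such as response-time analysis is needed).

0.9591
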